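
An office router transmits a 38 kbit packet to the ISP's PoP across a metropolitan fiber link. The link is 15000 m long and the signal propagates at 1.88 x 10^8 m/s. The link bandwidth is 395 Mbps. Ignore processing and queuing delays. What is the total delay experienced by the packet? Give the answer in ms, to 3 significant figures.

0.176 ms

L = 38000 bits.
Transmission delay = L/R = 38000 / 395000000 = 0.0962025 ms.
Propagation delay = d/s = 15000 m / 188000000 m/s = 0.0797872 ms.
Total = 0.176 ms.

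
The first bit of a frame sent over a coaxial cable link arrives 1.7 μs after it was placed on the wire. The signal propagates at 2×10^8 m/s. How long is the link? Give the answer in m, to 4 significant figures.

340.0 m

d = s × t_prop = 200000000 × 1.7e-06 = 340.0 m.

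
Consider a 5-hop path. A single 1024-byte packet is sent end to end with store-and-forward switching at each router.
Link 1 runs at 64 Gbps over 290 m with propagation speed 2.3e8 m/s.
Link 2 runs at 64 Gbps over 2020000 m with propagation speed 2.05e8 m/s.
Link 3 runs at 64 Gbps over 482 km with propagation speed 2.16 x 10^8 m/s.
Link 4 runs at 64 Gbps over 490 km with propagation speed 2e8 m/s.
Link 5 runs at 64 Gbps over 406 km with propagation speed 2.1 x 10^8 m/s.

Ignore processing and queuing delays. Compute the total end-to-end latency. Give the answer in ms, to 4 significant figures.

L = 1024 × 8 = 8192 bits.
Transmission delay per hop = L/R = 8192/64000000000 = 0.000128 ms; 5 hops → 0.00064 ms.
Propagation delays (d/s per hop): 0.00126087, 9.85366, 2.23148, 2.45, 1.93333 ms; sum = 16.4697 ms.
End-to-end = 16.47 ms.

16.47 ms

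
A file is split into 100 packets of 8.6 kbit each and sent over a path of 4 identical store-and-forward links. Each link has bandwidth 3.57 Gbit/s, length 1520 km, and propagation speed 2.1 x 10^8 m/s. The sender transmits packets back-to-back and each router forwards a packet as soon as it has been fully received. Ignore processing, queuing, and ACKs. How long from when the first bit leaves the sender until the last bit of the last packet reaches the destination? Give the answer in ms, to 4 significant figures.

29.20 ms

Per-hop transmission t_tx = L/R = 8600/3570000000 = 0.00240896 ms.
Per-hop propagation t_prop = 1520000/210000000 = 7.2381 ms.
Pipeline fill: first packet needs 4·t_tx to clear all hops; remaining 99 packets each add one t_tx.
Total = (4+100-1)·t_tx + 4·t_prop = 103·0.00240896 + 4·7.2381 = 29.20 ms.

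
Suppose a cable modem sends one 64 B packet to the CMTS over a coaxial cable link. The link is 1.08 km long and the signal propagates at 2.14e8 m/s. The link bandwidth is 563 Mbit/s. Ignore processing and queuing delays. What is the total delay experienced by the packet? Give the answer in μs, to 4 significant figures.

5.956 μs

L = 64 × 8 = 512 bits.
Transmission delay = L/R = 512 / 563000000 = 0.909414 μs.
Propagation delay = d/s = 1080 m / 214000000 m/s = 5.04673 μs.
Total = 5.956 μs.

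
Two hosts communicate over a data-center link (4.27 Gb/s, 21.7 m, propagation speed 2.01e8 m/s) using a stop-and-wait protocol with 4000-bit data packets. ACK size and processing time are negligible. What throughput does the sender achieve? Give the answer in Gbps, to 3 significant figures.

t_tx = L/R = 4000/4.27e+09 = 9.36768e-07 s.
t_prop = 21.7/2.01e+08 = 1.0796e-07 s; RTT = 2.1592e-07 s.
Cycle = t_tx + RTT = 1.15269e-06 s.
Throughput = L / cycle = 4000 / 1.15269e-06 = 3.47 Gbps.

3.47 Gbps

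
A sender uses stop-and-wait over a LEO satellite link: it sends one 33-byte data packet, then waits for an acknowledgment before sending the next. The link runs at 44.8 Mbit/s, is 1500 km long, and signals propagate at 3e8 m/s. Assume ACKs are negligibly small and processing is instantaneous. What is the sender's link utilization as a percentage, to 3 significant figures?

t_tx = L/R = 264/44800000 = 5.89286e-06 s.
t_prop = 1500000/300000000 = 0.005 s; RTT = 0.01 s.
Cycle = t_tx + RTT = 0.0100059 s.
Utilization = t_tx / cycle = 5.89286e-06/0.0100059 = 0.0589 %.

0.0589 %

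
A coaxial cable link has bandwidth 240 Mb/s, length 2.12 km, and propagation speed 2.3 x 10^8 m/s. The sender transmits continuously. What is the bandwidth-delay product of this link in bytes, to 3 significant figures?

277 bytes

Propagation delay = 2120 / 2.3e+08 = 9.21739e-06 s.
BDP = R × t_prop = 240000000 × 9.21739e-06 = 2212.17 bits.
In bytes: 2212.17/8 = 277 bytes.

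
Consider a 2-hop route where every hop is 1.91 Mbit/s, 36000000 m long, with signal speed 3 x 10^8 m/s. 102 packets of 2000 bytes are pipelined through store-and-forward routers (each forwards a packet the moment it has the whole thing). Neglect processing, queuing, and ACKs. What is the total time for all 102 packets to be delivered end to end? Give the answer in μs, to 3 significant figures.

1100000 μs

Per-hop transmission t_tx = L/R = 16000/1910000 = 8376.96 μs.
Per-hop propagation t_prop = 36000000/300000000 = 120000 μs.
Pipeline fill: first packet needs 2·t_tx to clear all hops; remaining 101 packets each add one t_tx.
Total = (2+102-1)·t_tx + 2·t_prop = 103·8376.96 + 2·120000 = 1100000 μs.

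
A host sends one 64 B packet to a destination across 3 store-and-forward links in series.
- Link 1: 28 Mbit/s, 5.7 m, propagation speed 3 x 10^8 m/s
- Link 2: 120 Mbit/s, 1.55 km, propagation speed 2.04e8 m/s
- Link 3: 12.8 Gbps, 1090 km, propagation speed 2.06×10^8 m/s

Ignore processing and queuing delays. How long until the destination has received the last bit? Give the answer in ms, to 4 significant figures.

5.321 ms

L = 64 × 8 = 512 bits.
Transmission delays (L/R per hop): 0.0182857, 0.00426667, 4e-05 ms; sum = 0.0225924 ms.
Propagation delays (d/s per hop): 1.9e-05, 0.00759804, 5.29126 ms; sum = 5.29888 ms.
End-to-end = 5.321 ms.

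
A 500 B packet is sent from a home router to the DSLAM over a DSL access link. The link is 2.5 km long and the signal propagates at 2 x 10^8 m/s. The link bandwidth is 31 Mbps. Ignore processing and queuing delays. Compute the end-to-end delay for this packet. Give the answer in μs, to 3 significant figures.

142 μs

L = 500 × 8 = 4000 bits.
Transmission delay = L/R = 4000 / 31000000 = 129.032 μs.
Propagation delay = d/s = 2500 m / 200000000 m/s = 12.5 μs.
Total = 142 μs.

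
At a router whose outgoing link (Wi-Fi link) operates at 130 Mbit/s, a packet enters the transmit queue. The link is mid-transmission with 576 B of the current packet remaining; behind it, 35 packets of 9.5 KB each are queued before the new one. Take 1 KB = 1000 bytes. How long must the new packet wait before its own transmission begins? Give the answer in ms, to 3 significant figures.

20.5 ms

Each queued packet: L/R = 76000/130000000 = 0.584615 ms.
35 queued → 20.4615 ms.
Plus remaining 4608 bits of current packet: 0.0354462 ms.
Queuing delay = 20.5 ms.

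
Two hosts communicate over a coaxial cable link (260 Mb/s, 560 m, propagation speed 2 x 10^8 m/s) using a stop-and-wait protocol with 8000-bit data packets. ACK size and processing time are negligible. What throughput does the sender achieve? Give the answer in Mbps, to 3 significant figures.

t_tx = L/R = 8000/260000000 = 3.07692e-05 s.
t_prop = 560/200000000 = 2.8e-06 s; RTT = 5.6e-06 s.
Cycle = t_tx + RTT = 3.63692e-05 s.
Throughput = L / cycle = 8000 / 3.63692e-05 = 220 Mbps.

220 Mbps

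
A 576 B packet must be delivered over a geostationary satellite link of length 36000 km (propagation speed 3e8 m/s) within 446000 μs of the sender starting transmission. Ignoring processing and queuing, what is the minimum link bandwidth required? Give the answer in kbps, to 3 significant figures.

14.1 kbps

L = 4608 bits.
Propagation delay = 36000000 / 300000000 = 120000 μs.
Transmission budget = 446000 − 120000 = 326000 μs.
R ≥ L / t_tx = 4608 bits / 0.326 s = 14.1 kbps.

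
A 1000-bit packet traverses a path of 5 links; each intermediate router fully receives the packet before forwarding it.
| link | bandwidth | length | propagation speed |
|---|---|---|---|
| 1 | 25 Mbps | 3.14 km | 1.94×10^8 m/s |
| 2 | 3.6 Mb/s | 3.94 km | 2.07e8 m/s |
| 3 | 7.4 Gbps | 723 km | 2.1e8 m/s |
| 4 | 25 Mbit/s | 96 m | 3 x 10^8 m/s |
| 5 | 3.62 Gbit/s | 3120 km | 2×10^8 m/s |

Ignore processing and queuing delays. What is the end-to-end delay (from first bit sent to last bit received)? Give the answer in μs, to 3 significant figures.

Transmission delays (L/R per hop): 40, 277.778, 0.135135, 40, 0.276243 μs; sum = 358.189 μs.
Propagation delays (d/s per hop): 16.1856, 19.0338, 3442.86, 0.32, 15600 μs; sum = 19078.4 μs.
End-to-end = 19400 μs.

19400 μs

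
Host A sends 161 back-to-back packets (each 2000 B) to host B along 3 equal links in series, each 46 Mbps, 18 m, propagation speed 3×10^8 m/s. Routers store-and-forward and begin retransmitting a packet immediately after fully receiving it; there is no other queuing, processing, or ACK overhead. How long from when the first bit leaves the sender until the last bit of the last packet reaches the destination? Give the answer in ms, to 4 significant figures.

56.70 ms

Per-hop transmission t_tx = L/R = 16000/46000000 = 0.347826 ms.
Per-hop propagation t_prop = 18/300000000 = 6e-05 ms.
Pipeline fill: first packet needs 3·t_tx to clear all hops; remaining 160 packets each add one t_tx.
Total = (3+161-1)·t_tx + 3·t_prop = 163·0.347826 + 3·6e-05 = 56.70 ms.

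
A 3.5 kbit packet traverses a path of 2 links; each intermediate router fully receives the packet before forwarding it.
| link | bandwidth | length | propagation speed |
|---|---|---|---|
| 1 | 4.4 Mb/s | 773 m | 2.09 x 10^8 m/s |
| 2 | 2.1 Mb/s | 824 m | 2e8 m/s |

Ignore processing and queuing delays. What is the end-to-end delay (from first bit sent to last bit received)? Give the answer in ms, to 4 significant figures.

L = 3500 bits.
Transmission delays (L/R per hop): 0.795455, 1.66667 ms; sum = 2.46212 ms.
Propagation delays (d/s per hop): 0.00369856, 0.00412 ms; sum = 0.00781856 ms.
End-to-end = 2.470 ms.

2.470 ms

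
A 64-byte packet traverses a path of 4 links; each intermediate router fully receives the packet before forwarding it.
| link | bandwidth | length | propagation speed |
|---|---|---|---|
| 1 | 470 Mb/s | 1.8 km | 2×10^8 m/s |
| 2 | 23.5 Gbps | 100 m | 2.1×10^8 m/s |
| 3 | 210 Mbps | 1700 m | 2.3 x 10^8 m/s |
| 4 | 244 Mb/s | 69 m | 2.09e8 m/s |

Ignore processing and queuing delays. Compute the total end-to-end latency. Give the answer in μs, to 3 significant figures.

L = 64 × 8 = 512 bits.
Transmission delays (L/R per hop): 1.08936, 0.0217872, 2.4381, 2.09836 μs; sum = 5.6476 μs.
Propagation delays (d/s per hop): 9, 0.47619, 7.3913, 0.330144 μs; sum = 17.1976 μs.
End-to-end = 22.8 μs.

22.8 μs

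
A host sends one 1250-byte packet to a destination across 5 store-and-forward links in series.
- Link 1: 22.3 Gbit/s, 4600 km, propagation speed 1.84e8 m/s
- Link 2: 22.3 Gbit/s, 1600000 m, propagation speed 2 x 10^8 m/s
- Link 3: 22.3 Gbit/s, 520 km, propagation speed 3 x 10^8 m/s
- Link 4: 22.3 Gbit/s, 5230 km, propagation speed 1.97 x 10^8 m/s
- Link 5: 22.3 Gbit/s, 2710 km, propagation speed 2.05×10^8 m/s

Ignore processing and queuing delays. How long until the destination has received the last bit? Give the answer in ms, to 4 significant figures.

L = 1250 × 8 = 10000 bits.
Transmission delay per hop = L/R = 10000/22300000000 = 0.00044843 ms; 5 hops → 0.00224215 ms.
Propagation delays (d/s per hop): 25, 8, 1.73333, 26.5482, 13.2195 ms; sum = 74.5011 ms.
End-to-end = 74.50 ms.

74.50 ms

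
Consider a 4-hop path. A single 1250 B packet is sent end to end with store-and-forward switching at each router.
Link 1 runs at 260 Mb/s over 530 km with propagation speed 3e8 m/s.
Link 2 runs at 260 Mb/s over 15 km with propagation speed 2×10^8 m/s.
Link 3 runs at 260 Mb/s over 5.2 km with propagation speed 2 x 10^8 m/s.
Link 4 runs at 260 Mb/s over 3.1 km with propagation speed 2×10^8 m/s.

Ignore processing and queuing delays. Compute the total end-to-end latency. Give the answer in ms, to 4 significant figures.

2.037 ms

L = 1250 × 8 = 10000 bits.
Transmission delay per hop = L/R = 10000/260000000 = 0.0384615 ms; 4 hops → 0.153846 ms.
Propagation delays (d/s per hop): 1.76667, 0.075, 0.026, 0.0155 ms; sum = 1.88317 ms.
End-to-end = 2.037 ms.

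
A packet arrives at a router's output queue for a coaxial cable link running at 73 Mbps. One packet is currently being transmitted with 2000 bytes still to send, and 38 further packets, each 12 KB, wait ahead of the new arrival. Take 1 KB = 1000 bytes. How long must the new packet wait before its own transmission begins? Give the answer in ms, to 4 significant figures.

Each queued packet: L/R = 96000/73000000 = 1.31507 ms.
38 queued → 49.9726 ms.
Plus remaining 16000 bits of current packet: 0.219178 ms.
Queuing delay = 50.19 ms.

50.19 ms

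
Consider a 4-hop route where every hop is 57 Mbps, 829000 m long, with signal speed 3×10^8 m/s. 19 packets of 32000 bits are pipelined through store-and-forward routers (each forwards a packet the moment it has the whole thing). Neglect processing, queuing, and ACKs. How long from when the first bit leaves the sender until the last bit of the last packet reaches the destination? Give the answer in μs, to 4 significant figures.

23400 μs

Per-hop transmission t_tx = L/R = 32000/57000000 = 561.404 μs.
Per-hop propagation t_prop = 829000/300000000 = 2763.33 μs.
Pipeline fill: first packet needs 4·t_tx to clear all hops; remaining 18 packets each add one t_tx.
Total = (4+19-1)·t_tx + 4·t_prop = 22·561.404 + 4·2763.33 = 23400 μs.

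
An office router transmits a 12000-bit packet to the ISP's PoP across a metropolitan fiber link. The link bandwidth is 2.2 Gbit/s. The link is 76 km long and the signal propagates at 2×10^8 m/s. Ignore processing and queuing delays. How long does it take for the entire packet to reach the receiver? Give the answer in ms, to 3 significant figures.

Transmission delay = L/R = 12000 / 2200000000 = 0.00545455 ms.
Propagation delay = d/s = 76000 m / 200000000 m/s = 0.38 ms.
Total = 0.385 ms.

0.385 ms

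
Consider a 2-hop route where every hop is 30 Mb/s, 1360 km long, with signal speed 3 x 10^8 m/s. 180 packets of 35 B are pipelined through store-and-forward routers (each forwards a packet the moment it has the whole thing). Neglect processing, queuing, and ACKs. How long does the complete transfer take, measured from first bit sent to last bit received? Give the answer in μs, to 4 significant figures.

Per-hop transmission t_tx = L/R = 280/30000000 = 9.33333 μs.
Per-hop propagation t_prop = 1360000/300000000 = 4533.33 μs.
Pipeline fill: first packet needs 2·t_tx to clear all hops; remaining 179 packets each add one t_tx.
Total = (2+180-1)·t_tx + 2·t_prop = 181·9.33333 + 2·4533.33 = 10760 μs.

10760 μs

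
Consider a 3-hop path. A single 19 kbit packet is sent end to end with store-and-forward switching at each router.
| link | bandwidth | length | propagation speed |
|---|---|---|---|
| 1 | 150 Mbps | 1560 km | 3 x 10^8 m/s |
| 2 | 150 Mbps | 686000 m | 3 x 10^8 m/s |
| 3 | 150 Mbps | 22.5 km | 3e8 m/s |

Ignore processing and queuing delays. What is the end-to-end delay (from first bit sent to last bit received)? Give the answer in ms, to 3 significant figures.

7.94 ms

L = 19000 bits.
Transmission delay per hop = L/R = 19000/150000000 = 0.126667 ms; 3 hops → 0.38 ms.
Propagation delays (d/s per hop): 5.2, 2.28667, 0.075 ms; sum = 7.56167 ms.
End-to-end = 7.94 ms.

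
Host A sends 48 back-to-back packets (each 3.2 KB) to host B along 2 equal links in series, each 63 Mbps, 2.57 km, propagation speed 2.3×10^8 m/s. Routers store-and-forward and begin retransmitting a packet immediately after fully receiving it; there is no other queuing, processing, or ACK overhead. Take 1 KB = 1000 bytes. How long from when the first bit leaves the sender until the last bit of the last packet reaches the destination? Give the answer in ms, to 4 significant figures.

Per-hop transmission t_tx = L/R = 25600/63000000 = 0.406349 ms.
Per-hop propagation t_prop = 2570/2.3e+08 = 0.0111739 ms.
Pipeline fill: first packet needs 2·t_tx to clear all hops; remaining 47 packets each add one t_tx.
Total = (2+48-1)·t_tx + 2·t_prop = 49·0.406349 + 2·0.0111739 = 19.93 ms.

19.93 ms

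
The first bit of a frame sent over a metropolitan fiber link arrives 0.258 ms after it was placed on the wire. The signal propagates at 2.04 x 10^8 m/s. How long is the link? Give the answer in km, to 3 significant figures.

52.6 km

d = s × t_prop = 204000000 × 0.000258 = 52.6 km.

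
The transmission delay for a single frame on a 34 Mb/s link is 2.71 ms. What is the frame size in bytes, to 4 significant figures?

11520 bytes

L = R × t_tx = 34000000 b/s × 0.00271 s = 92140 bits.
In bytes: 92140 / 8 = 11520 bytes.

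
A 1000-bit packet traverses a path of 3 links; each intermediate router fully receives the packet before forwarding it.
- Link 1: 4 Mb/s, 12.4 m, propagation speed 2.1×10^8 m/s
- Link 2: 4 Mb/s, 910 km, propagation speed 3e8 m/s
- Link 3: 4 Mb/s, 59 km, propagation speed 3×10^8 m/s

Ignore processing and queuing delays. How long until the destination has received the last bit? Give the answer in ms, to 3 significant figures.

Transmission delay per hop = L/R = 1000/4000000 = 0.25 ms; 3 hops → 0.75 ms.
Propagation delays (d/s per hop): 5.90476e-05, 3.03333, 0.196667 ms; sum = 3.23006 ms.
End-to-end = 3.98 ms.

3.98 ms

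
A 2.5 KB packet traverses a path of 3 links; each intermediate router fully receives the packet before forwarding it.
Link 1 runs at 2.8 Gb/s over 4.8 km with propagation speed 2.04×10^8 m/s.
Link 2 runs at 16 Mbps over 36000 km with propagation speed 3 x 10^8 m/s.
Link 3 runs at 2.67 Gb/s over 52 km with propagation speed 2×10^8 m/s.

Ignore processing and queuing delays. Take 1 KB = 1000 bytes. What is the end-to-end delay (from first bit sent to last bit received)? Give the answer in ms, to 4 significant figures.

L = 20000 bits.
Transmission delays (L/R per hop): 0.00714286, 1.25, 0.00749064 ms; sum = 1.26463 ms.
Propagation delays (d/s per hop): 0.0235294, 120, 0.26 ms; sum = 120.284 ms.
End-to-end = 121.5 ms.

121.5 ms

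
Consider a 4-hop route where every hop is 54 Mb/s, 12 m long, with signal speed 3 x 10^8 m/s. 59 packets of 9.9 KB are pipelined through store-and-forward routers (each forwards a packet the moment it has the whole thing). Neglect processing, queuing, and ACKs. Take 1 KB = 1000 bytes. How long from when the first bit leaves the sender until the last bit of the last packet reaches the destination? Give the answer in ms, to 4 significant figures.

Per-hop transmission t_tx = L/R = 79200/54000000 = 1.46667 ms.
Per-hop propagation t_prop = 12/300000000 = 4e-05 ms.
Pipeline fill: first packet needs 4·t_tx to clear all hops; remaining 58 packets each add one t_tx.
Total = (4+59-1)·t_tx + 4·t_prop = 62·1.46667 + 4·4e-05 = 90.93 ms.

90.93 ms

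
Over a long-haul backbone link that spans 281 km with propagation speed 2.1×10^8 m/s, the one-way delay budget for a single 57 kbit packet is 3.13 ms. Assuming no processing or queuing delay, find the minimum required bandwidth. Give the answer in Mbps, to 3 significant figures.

Propagation delay = 281000 / 210000000 = 1.3381 ms.
Transmission budget = 3.13 − 1.3381 = 1.7919 ms.
R ≥ L / t_tx = 57000 bits / 0.0017919 s = 31.8 Mbps.

31.8 Mbps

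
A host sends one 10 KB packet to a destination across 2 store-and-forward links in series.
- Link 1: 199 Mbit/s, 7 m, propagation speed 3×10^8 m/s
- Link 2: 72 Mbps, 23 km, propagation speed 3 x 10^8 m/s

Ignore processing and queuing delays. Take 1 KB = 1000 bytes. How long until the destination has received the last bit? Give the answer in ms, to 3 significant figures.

L = 80000 bits.
Transmission delays (L/R per hop): 0.40201, 1.11111 ms; sum = 1.51312 ms.
Propagation delays (d/s per hop): 2.33333e-05, 0.0766667 ms; sum = 0.07669 ms.
End-to-end = 1.59 ms.

1.59 ms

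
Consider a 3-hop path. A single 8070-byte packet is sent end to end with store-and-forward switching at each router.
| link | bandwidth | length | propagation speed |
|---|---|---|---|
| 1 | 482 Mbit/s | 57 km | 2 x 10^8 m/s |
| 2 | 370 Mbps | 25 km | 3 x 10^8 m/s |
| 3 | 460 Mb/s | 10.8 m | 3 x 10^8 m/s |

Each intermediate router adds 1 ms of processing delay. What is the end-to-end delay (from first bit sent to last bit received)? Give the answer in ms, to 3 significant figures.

2.82 ms

L = 8070 × 8 = 64560 bits.
Transmission delays (L/R per hop): 0.133942, 0.174486, 0.140348 ms; sum = 0.448776 ms.
Propagation delays (d/s per hop): 0.285, 0.0833333, 3.6e-05 ms; sum = 0.368369 ms.
Processing at 2 router(s): 2 × 1 ms = 2 ms.
End-to-end = 2.82 ms.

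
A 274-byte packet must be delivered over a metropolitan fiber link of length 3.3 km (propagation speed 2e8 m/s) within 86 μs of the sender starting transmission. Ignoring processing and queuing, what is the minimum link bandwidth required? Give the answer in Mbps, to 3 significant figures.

L = 2192 bits.
Propagation delay = 3300 / 200000000 = 16.5 μs.
Transmission budget = 86 − 16.5 = 69.5 μs.
R ≥ L / t_tx = 2192 bits / 6.95e-05 s = 31.5 Mbps.

31.5 Mbps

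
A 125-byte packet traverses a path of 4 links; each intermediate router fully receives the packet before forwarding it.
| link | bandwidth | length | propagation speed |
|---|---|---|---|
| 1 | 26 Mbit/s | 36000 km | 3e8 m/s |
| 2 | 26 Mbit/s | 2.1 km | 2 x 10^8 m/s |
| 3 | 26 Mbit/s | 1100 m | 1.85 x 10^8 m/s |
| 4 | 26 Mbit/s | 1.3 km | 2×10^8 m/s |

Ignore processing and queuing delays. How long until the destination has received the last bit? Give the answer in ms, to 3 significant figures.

120 ms

L = 125 × 8 = 1000 bits.
Transmission delay per hop = L/R = 1000/26000000 = 0.0384615 ms; 4 hops → 0.153846 ms.
Propagation delays (d/s per hop): 120, 0.0105, 0.00594595, 0.0065 ms; sum = 120.023 ms.
End-to-end = 120 ms.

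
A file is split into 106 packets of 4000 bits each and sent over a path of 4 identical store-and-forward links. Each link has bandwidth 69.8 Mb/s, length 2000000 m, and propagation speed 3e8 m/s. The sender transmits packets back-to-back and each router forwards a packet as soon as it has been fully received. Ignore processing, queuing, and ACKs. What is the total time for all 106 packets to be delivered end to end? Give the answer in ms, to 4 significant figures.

32.91 ms

Per-hop transmission t_tx = L/R = 4000/69800000 = 0.0573066 ms.
Per-hop propagation t_prop = 2000000/300000000 = 6.66667 ms.
Pipeline fill: first packet needs 4·t_tx to clear all hops; remaining 105 packets each add one t_tx.
Total = (4+106-1)·t_tx + 4·t_prop = 109·0.0573066 + 4·6.66667 = 32.91 ms.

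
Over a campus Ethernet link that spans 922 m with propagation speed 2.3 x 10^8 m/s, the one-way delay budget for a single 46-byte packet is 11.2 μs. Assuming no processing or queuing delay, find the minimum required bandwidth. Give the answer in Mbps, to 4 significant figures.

L = 368 bits.
Propagation delay = 922 / 2.3e+08 = 4.0087 μs.
Transmission budget = 11.2 − 4.0087 = 7.1913 μs.
R ≥ L / t_tx = 368 bits / 7.1913e-06 s = 51.17 Mbps.

51.17 Mbps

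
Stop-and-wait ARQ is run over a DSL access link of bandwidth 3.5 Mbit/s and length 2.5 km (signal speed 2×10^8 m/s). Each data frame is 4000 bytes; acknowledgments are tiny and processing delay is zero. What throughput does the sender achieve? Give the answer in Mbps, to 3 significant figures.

3.49 Mbps

t_tx = L/R = 32000/3500000 = 0.00914286 s.
t_prop = 2500/200000000 = 1.25e-05 s; RTT = 2.5e-05 s.
Cycle = t_tx + RTT = 0.00916786 s.
Throughput = L / cycle = 32000 / 0.00916786 = 3.49 Mbps.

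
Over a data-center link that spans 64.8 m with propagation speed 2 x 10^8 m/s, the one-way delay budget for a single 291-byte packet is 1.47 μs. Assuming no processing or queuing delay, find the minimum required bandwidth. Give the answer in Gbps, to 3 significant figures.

L = 2328 bits.
Propagation delay = 64.8 / 200000000 = 0.324 μs.
Transmission budget = 1.47 − 0.324 = 1.146 μs.
R ≥ L / t_tx = 2328 bits / 1.146e-06 s = 2.03 Gbps.

2.03 Gbps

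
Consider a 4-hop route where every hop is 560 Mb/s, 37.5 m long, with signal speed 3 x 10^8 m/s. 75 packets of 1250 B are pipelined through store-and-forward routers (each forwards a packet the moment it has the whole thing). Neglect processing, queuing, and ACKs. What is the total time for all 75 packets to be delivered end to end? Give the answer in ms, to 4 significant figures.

Per-hop transmission t_tx = L/R = 10000/560000000 = 0.0178571 ms.
Per-hop propagation t_prop = 37.5/300000000 = 0.000125 ms.
Pipeline fill: first packet needs 4·t_tx to clear all hops; remaining 74 packets each add one t_tx.
Total = (4+75-1)·t_tx + 4·t_prop = 78·0.0178571 + 4·0.000125 = 1.393 ms.

1.393 ms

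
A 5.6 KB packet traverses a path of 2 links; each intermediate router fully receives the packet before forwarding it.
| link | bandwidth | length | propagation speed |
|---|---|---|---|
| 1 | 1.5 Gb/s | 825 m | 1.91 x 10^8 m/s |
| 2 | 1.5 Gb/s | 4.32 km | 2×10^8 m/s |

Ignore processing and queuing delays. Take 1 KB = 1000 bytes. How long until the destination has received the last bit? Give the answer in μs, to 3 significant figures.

L = 44800 bits.
Transmission delay per hop = L/R = 44800/1500000000 = 29.8667 μs; 2 hops → 59.7333 μs.
Propagation delays (d/s per hop): 4.31937, 21.6 μs; sum = 25.9194 μs.
End-to-end = 85.7 μs.

85.7 μs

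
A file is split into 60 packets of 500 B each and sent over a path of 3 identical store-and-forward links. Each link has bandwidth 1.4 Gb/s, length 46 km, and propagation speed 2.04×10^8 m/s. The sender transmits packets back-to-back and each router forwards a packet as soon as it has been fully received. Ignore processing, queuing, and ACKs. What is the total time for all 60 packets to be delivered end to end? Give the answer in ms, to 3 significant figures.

0.854 ms

Per-hop transmission t_tx = L/R = 4000/1400000000 = 0.00285714 ms.
Per-hop propagation t_prop = 46000/204000000 = 0.22549 ms.
Pipeline fill: first packet needs 3·t_tx to clear all hops; remaining 59 packets each add one t_tx.
Total = (3+60-1)·t_tx + 3·t_prop = 62·0.00285714 + 3·0.22549 = 0.854 ms.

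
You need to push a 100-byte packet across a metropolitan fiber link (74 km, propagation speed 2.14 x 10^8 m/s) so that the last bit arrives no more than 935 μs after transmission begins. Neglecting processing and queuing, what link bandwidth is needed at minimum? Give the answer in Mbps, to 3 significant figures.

L = 800 bits.
Propagation delay = 74000 / 214000000 = 345.794 μs.
Transmission budget = 935 − 345.794 = 589.206 μs.
R ≥ L / t_tx = 800 bits / 0.000589206 s = 1.36 Mbps.

1.36 Mbps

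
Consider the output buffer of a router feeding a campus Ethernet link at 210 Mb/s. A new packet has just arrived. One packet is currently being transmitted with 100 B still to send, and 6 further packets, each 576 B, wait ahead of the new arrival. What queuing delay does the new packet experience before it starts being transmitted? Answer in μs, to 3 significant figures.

Each queued packet: L/R = 4608/210000000 = 21.9429 μs.
6 queued → 131.657 μs.
Plus remaining 800 bits of current packet: 3.80952 μs.
Queuing delay = 135 μs.

135 μs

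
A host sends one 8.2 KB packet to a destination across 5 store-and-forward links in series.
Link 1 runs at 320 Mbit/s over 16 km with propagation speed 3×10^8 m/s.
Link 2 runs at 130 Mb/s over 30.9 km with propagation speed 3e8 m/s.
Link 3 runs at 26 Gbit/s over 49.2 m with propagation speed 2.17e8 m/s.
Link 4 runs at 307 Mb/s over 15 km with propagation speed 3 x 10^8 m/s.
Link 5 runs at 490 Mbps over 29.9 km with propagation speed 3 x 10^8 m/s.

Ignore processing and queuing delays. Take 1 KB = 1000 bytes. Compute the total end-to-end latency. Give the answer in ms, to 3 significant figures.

1.37 ms

L = 65600 bits.
Transmission delays (L/R per hop): 0.205, 0.504615, 0.00252308, 0.213681, 0.133878 ms; sum = 1.0597 ms.
Propagation delays (d/s per hop): 0.0533333, 0.103, 0.000226728, 0.05, 0.0996667 ms; sum = 0.306227 ms.
End-to-end = 1.37 ms.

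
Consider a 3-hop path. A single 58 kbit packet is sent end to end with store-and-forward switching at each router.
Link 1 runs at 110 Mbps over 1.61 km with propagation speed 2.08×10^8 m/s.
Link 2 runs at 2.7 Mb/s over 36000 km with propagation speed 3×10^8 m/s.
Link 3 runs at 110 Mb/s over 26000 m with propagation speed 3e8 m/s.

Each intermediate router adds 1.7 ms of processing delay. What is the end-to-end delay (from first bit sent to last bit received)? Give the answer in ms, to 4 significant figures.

L = 58000 bits.
Transmission delays (L/R per hop): 0.527273, 21.4815, 0.527273 ms; sum = 22.536 ms.
Propagation delays (d/s per hop): 0.00774038, 120, 0.0866667 ms; sum = 120.094 ms.
Processing at 2 router(s): 2 × 1.7 ms = 3.4 ms.
End-to-end = 146.0 ms.

146.0 ms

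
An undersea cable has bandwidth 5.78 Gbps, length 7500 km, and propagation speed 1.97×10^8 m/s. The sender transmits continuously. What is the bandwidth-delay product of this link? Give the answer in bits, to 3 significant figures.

220000000 bits

Propagation delay = 7500000 / 197000000 = 0.0380711 s.
BDP = R × t_prop = 5780000000 × 0.0380711 = 220051000 bits.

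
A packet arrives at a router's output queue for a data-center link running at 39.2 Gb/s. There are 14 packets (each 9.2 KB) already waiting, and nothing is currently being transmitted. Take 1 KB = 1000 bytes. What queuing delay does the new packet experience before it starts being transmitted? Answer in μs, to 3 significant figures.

Each queued packet: L/R = 73600/39200000000 = 1.87755 μs.
14 queued → 26.2857 μs.
Queuing delay = 26.3 μs.

26.3 μs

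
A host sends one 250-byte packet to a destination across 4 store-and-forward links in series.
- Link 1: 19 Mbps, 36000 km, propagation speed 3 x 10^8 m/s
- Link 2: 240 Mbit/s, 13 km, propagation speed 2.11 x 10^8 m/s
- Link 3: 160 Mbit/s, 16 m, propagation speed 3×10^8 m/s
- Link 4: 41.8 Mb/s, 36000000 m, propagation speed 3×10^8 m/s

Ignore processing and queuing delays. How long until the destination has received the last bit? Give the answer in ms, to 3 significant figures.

240 ms

L = 250 × 8 = 2000 bits.
Transmission delays (L/R per hop): 0.105263, 0.00833333, 0.0125, 0.0478469 ms; sum = 0.173943 ms.
Propagation delays (d/s per hop): 120, 0.0616114, 5.33333e-05, 120 ms; sum = 240.062 ms.
End-to-end = 240 ms.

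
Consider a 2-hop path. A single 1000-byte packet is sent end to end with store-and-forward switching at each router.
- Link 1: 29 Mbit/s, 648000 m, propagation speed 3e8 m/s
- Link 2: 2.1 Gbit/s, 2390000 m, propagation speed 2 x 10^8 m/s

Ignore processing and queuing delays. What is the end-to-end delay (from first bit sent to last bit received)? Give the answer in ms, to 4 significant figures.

L = 1000 × 8 = 8000 bits.
Transmission delays (L/R per hop): 0.275862, 0.00380952 ms; sum = 0.279672 ms.
Propagation delays (d/s per hop): 2.16, 11.95 ms; sum = 14.11 ms.
End-to-end = 14.39 ms.

14.39 ms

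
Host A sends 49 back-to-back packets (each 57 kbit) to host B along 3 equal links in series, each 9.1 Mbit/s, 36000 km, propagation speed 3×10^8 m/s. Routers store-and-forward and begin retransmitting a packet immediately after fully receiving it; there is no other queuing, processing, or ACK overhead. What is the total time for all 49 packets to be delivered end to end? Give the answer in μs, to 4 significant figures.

679500 μs

Per-hop transmission t_tx = L/R = 57000/9100000 = 6263.74 μs.
Per-hop propagation t_prop = 36000000/300000000 = 120000 μs.
Pipeline fill: first packet needs 3·t_tx to clear all hops; remaining 48 packets each add one t_tx.
Total = (3+49-1)·t_tx + 3·t_prop = 51·6263.74 + 3·120000 = 679500 μs.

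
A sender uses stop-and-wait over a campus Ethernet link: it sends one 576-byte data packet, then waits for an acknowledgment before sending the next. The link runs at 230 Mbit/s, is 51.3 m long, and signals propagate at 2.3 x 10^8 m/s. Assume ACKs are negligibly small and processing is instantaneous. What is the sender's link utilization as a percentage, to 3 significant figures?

97.8 %

t_tx = L/R = 4608/230000000 = 2.00348e-05 s.
t_prop = 51.3/2.3e+08 = 2.23043e-07 s; RTT = 4.46087e-07 s.
Cycle = t_tx + RTT = 2.04809e-05 s.
Utilization = t_tx / cycle = 2.00348e-05/2.04809e-05 = 97.8 %.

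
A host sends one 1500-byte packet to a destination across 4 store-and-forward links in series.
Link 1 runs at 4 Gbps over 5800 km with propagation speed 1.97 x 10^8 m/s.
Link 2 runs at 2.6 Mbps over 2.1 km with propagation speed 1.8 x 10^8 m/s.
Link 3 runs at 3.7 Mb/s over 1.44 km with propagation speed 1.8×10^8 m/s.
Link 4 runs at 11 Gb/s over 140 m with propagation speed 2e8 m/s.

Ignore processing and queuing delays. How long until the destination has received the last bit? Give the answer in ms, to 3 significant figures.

L = 1500 × 8 = 12000 bits.
Transmission delays (L/R per hop): 0.003, 4.61538, 3.24324, 0.00109091 ms; sum = 7.86272 ms.
Propagation delays (d/s per hop): 29.4416, 0.0116667, 0.008, 0.0007 ms; sum = 29.462 ms.
End-to-end = 37.3 ms.

37.3 ms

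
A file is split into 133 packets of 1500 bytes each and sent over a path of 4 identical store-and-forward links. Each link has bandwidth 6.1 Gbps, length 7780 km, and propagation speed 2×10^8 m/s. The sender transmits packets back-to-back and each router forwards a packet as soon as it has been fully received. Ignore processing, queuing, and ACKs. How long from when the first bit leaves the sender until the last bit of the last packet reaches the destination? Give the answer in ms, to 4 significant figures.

Per-hop transmission t_tx = L/R = 12000/6100000000 = 0.00196721 ms.
Per-hop propagation t_prop = 7780000/200000000 = 38.9 ms.
Pipeline fill: first packet needs 4·t_tx to clear all hops; remaining 132 packets each add one t_tx.
Total = (4+133-1)·t_tx + 4·t_prop = 136·0.00196721 + 4·38.9 = 155.9 ms.

155.9 ms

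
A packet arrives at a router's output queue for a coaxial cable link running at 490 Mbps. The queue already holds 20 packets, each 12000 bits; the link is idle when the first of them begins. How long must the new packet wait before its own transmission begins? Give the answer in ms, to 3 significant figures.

Each queued packet: L/R = 12000/490000000 = 0.0244898 ms.
20 queued → 0.489796 ms.
Queuing delay = 0.490 ms.

0.490 ms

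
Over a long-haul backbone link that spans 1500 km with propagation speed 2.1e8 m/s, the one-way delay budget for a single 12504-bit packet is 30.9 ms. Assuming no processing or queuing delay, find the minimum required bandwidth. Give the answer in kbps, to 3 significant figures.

526 kbps

Propagation delay = 1500000 / 210000000 = 7.14286 ms.
Transmission budget = 30.9 − 7.14286 = 23.7571 ms.
R ≥ L / t_tx = 12504 bits / 0.0237571 s = 526 kbps.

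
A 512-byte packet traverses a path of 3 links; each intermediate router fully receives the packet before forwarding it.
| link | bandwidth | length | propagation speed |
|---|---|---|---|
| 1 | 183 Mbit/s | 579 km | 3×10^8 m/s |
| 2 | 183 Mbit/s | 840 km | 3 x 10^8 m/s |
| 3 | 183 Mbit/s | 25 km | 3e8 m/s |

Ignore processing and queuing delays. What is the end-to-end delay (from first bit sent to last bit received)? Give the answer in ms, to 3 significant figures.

L = 512 × 8 = 4096 bits.
Transmission delay per hop = L/R = 4096/183000000 = 0.0223825 ms; 3 hops → 0.0671475 ms.
Propagation delays (d/s per hop): 1.93, 2.8, 0.0833333 ms; sum = 4.81333 ms.
End-to-end = 4.88 ms.

4.88 ms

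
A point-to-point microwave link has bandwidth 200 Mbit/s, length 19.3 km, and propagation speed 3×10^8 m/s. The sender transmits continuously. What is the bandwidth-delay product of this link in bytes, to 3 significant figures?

Propagation delay = 19300 / 300000000 = 6.43333e-05 s.
BDP = R × t_prop = 200000000 × 6.43333e-05 = 12866.7 bits.
In bytes: 12866.7/8 = 1610 bytes.

1610 bytes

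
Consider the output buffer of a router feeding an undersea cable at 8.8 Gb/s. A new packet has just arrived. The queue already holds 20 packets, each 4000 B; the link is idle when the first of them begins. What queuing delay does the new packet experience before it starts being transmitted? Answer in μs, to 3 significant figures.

Each queued packet: L/R = 32000/8800000000 = 3.63636 μs.
20 queued → 72.7273 μs.
Queuing delay = 72.7 μs.

72.7 μs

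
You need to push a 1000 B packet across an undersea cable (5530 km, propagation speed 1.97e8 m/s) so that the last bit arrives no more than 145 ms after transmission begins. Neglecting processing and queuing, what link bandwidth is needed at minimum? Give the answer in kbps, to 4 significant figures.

L = 8000 bits.
Propagation delay = 5530000 / 197000000 = 28.0711 ms.
Transmission budget = 145 − 28.0711 = 116.929 ms.
R ≥ L / t_tx = 8000 bits / 0.116929 s = 68.42 kbps.

68.42 kbps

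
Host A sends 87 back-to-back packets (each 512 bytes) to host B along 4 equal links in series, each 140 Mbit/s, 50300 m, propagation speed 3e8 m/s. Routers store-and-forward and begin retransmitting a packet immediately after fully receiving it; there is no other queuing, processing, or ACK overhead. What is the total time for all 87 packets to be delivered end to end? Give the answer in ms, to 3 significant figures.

Per-hop transmission t_tx = L/R = 4096/140000000 = 0.0292571 ms.
Per-hop propagation t_prop = 50300/300000000 = 0.167667 ms.
Pipeline fill: first packet needs 4·t_tx to clear all hops; remaining 86 packets each add one t_tx.
Total = (4+87-1)·t_tx + 4·t_prop = 90·0.0292571 + 4·0.167667 = 3.30 ms.

3.30 ms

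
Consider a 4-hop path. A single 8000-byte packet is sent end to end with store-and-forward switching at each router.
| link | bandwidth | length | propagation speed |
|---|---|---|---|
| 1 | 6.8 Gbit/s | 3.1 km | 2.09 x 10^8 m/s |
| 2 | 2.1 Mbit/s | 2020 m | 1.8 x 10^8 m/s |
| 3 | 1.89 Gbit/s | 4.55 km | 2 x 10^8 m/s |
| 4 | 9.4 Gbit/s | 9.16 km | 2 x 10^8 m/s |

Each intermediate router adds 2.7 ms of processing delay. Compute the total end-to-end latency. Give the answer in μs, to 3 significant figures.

L = 8000 × 8 = 64000 bits.
Transmission delays (L/R per hop): 9.41176, 30476.2, 33.8624, 6.80851 μs; sum = 30526.3 μs.
Propagation delays (d/s per hop): 14.8325, 11.2222, 22.75, 45.8 μs; sum = 94.6048 μs.
Processing at 3 router(s): 3 × 2.7 ms = 8100 μs.
End-to-end = 38700 μs.

38700 μs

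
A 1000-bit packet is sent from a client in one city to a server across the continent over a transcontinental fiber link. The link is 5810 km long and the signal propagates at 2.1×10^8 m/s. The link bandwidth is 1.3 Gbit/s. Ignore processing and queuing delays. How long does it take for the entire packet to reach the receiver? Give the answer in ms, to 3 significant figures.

27.7 ms

Transmission delay = L/R = 1000 / 1300000000 = 0.000769231 ms.
Propagation delay = d/s = 5810000 m / 210000000 m/s = 27.6667 ms.
Total = 27.7 ms.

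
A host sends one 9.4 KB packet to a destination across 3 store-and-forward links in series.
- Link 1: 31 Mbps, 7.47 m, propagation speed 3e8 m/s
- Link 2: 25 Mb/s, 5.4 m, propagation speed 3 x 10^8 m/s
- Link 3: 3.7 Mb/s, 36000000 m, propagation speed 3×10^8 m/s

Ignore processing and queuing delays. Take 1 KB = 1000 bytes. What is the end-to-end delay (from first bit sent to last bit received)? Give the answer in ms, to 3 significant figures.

L = 75200 bits.
Transmission delays (L/R per hop): 2.42581, 3.008, 20.3243 ms; sum = 25.7581 ms.
Propagation delays (d/s per hop): 2.49e-05, 1.8e-05, 120 ms; sum = 120 ms.
End-to-end = 146 ms.

146 ms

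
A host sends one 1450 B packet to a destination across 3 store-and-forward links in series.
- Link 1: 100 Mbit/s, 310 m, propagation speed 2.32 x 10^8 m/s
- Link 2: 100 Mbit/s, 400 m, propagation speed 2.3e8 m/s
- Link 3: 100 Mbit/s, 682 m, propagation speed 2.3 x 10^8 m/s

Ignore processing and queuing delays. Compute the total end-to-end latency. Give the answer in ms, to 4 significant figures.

0.3540 ms

L = 1450 × 8 = 11600 bits.
Transmission delay per hop = L/R = 11600/100000000 = 0.116 ms; 3 hops → 0.348 ms.
Propagation delays (d/s per hop): 0.00133621, 0.00173913, 0.00296522 ms; sum = 0.00604055 ms.
End-to-end = 0.3540 ms.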